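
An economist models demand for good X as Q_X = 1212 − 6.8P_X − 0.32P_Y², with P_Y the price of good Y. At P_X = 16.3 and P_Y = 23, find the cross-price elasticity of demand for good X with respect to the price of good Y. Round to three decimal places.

At P_X = 16.3 and P_Y = 23: Q_X = 931.88.
∂Q_X/∂P_Y = -0.64P_Y = -0.64(23) = -14.7200.
ε = (∂Q_X/∂P_Y)(P_Y/Q_X) = -14.7200 × (23/931.88) ≈ -0.363.

-0.363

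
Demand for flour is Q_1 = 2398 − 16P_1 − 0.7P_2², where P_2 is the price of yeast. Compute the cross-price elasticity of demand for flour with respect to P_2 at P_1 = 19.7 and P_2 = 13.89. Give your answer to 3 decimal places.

At P_1 = 19.7 and P_2 = 13.89: Q_1 = 1947.748.
∂Q_1/∂P_2 = -1.4P_2 = -1.4(13.89) = -19.4460.
ε = (∂Q_1/∂P_2)(P_2/Q_1) = -19.4460 × (13.89/1947.748) ≈ -0.139.

-0.139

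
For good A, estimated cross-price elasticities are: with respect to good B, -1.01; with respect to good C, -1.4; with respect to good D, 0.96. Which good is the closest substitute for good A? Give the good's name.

good D

Substitutes have ε > 0. Among the positive values, 0.96 (good D) is largest.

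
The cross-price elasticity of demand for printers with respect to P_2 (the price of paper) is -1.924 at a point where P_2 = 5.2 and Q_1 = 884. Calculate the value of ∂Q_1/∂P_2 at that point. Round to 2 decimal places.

ε = (∂Q_1/∂P_2)·(P_2/Q_1) ⇒ ∂Q_1/∂P_2 = ε·Q_1/P_2 = -1.924 × 884/5.2 ≈ -327.08.

-327.08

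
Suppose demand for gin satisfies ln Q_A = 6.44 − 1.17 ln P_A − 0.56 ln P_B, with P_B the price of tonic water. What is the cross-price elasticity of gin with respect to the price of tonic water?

-0.56

In a log-linear (constant-elasticity) demand function, the coefficient on ln P_B is the cross-price elasticity.
ε = -0.56. Negative, so gin and tonic water are complements.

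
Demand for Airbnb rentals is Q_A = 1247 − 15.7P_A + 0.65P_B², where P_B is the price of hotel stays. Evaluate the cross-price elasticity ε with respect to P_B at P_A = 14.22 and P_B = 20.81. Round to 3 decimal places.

At P_A = 14.22 and P_B = 20.81: Q_A = 1305.232.
∂Q_A/∂P_B = 1.3P_B = 1.3(20.81) = 27.0530.
ε = (∂Q_A/∂P_B)(P_B/Q_A) = 27.0530 × (20.81/1305.232) ≈ 0.431.

0.431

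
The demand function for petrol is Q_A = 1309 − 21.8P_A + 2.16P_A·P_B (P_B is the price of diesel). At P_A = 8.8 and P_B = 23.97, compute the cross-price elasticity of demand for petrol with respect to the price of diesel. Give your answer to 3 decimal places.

At P_A = 8.8 and P_B = 23.97: Q_A = 1572.782.
∂Q_A/∂P_B = 2.16P_A = 2.16(8.8) = 19.0080.
ε = (∂Q_A/∂P_B)(P_B/Q_A) = 19.0080 × (23.97/1572.782) ≈ 0.290.
ε > 0: substitutes.

0.290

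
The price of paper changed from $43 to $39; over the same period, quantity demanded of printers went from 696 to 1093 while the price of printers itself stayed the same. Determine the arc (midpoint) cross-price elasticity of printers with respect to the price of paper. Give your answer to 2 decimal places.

ΔQ_A = 1093 − 696 = 397; ΔP_B = 39 − 43 = -4.
Midpoints: Q̄_A = 894.5, P̄_B = 41.00.
ε = (ΔQ_A/Q̄_A)/(ΔP_B/P̄_B) = (397/894.5)/(-4/41.00) ≈ -4.55.
ε < 0: printers and paper are complements.

-4.55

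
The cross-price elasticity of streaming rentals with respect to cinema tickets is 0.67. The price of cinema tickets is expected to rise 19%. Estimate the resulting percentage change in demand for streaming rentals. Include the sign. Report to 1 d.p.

%ΔQ ≈ ε × %ΔP of cinema tickets = 0.67 × (19%) = 12.7%.

12.7%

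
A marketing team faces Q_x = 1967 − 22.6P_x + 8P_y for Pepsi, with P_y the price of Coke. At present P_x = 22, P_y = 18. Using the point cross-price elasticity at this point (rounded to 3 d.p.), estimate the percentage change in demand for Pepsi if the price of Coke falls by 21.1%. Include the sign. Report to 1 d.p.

At P_x = 22, P_y = 18: Q_x = 1613.8.
∂Q_x/∂P_y = 8.
ε = (∂Q_x/∂P_y)(P_y/Q_x) = 8.0000 × 18/1613.8 ≈ 0.089.
%ΔQ_x ≈ ε × %ΔP_y = 0.089 × (-21.1%) = -1.9%.

-1.9%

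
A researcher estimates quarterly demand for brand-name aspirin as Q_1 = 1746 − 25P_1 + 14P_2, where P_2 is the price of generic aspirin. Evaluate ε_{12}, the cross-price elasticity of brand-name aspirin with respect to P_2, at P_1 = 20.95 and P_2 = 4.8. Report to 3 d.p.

0.052

At P_1 = 20.95 and P_2 = 4.8: Q_1 = 1289.45.
∂Q_1/∂P_2 = 14.
ε = (∂Q_1/∂P_2)(P_2/Q_1) = 14 × (4.8/1289.45) ≈ 0.052.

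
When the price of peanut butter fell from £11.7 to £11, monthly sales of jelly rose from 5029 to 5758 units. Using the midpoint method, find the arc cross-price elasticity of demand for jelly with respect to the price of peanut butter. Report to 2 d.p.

ΔQ_A = 5758 − 5029 = 729; ΔP_B = 11 − 11.7 = -0.7.
Midpoints: Q̄_A = 5393.5, P̄_B = 11.35.
ε = (ΔQ_A/Q̄_A)/(ΔP_B/P̄_B) = (729/5393.5)/(-0.7/11.35) ≈ -2.19.

-2.19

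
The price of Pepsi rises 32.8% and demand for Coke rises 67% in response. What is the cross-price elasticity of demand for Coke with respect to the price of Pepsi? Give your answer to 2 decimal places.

ε = (%ΔQ of Coke) / (%ΔP of Pepsi) = (67%) / (32.8%) ≈ 2.04.
Positive cross-price elasticity: substitutes.

2.04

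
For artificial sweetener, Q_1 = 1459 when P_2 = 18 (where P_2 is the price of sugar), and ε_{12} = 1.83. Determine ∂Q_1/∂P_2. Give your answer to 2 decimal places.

ε = (∂Q_1/∂P_2)·(P_2/Q_1) ⇒ ∂Q_1/∂P_2 = ε·Q_1/P_2 = 1.83 × 1459/18 ≈ 148.33.

148.33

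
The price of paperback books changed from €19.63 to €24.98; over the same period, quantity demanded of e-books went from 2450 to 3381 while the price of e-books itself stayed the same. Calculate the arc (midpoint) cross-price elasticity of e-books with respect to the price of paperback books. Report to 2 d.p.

ΔQ_A = 3381 − 2450 = 931; ΔP_B = 24.98 − 19.63 = 5.35.
Midpoints: Q̄_A = 2915.5, P̄_B = 22.30.
ε = (ΔQ_A/Q̄_A)/(ΔP_B/P̄_B) = (931/2915.5)/(5.35/22.30) ≈ 1.33.
ε > 0: e-books and paperback books are substitutes.

1.33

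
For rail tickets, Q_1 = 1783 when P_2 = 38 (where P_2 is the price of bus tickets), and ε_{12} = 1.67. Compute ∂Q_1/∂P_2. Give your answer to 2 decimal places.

ε = (∂Q_1/∂P_2)·(P_2/Q_1) ⇒ ∂Q_1/∂P_2 = ε·Q_1/P_2 = 1.67 × 1783/38 ≈ 78.36.

78.36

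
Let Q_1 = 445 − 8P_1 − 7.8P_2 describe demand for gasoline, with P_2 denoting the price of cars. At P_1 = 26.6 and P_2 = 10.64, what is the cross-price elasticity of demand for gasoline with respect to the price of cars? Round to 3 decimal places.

At P_1 = 26.6 and P_2 = 10.64: Q_1 = 149.208.
∂Q_1/∂P_2 = -7.8.
ε = (∂Q_1/∂P_2)(P_2/Q_1) = -7.8 × (10.64/149.208) ≈ -0.556.

-0.556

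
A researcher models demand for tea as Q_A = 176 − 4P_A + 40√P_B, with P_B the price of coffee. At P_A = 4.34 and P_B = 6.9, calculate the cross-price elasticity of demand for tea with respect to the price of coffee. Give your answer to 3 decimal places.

0.199

At P_A = 4.34 and P_B = 6.9: Q_A = 263.711.
∂Q_A/∂P_B = 40/(2√P_B) = 40/(2√6.9) = 7.6139.
ε = (∂Q_A/∂P_B)(P_B/Q_A) = 7.6139 × (6.9/263.711) ≈ 0.199.
ε > 0: substitutes.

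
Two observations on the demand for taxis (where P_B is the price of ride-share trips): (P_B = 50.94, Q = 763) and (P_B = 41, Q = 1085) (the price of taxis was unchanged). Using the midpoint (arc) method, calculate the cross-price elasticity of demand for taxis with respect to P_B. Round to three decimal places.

-1.612

ΔQ_A = 1085 − 763 = 322; ΔP_B = 41 − 50.94 = -9.94.
Midpoints: Q̄_A = 924.0, P̄_B = 45.97.
ε = (ΔQ_A/Q̄_A)/(ΔP_B/P̄_B) = (322/924.0)/(-9.94/45.97) ≈ -1.612.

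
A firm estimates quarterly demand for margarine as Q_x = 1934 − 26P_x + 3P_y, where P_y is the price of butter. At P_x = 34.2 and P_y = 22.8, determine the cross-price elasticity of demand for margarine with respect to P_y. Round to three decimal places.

0.061

At P_x = 34.2 and P_y = 22.8: Q_x = 1113.2.
∂Q_x/∂P_y = 3.
ε = (∂Q_x/∂P_y)(P_y/Q_x) = 3 × (22.8/1113.2) ≈ 0.061.
Since ε > 0, margarine and butter are substitutes.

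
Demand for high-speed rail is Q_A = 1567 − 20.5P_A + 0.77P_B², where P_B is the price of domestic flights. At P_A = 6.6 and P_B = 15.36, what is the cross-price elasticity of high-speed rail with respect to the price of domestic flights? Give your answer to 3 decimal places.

At P_A = 6.6 and P_B = 15.36: Q_A = 1613.366.
∂Q_A/∂P_B = 1.54P_B = 1.54(15.36) = 23.6544.
ε = (∂Q_A/∂P_B)(P_B/Q_A) = 23.6544 × (15.36/1613.366) ≈ 0.225.
ε > 0: substitutes.

0.225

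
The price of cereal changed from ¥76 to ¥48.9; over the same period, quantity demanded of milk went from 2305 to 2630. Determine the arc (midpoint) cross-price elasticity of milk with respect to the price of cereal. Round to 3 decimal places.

-0.304

ΔQ_A = 2630 − 2305 = 325; ΔP_B = 48.9 − 76 = -27.1.
Midpoints: Q̄_A = 2467.5, P̄_B = 62.45.
ε = (ΔQ_A/Q̄_A)/(ΔP_B/P̄_B) = (325/2467.5)/(-27.1/62.45) ≈ -0.304.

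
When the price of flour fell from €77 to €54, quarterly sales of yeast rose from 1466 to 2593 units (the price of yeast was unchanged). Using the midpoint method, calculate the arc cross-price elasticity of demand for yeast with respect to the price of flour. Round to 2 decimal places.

ΔQ_A = 2593 − 1466 = 1127; ΔP_B = 54 − 77 = -23.
Midpoints: Q̄_A = 2029.5, P̄_B = 65.50.
ε = (ΔQ_A/Q̄_A)/(ΔP_B/P̄_B) = (1127/2029.5)/(-23/65.50) ≈ -1.58.

-1.58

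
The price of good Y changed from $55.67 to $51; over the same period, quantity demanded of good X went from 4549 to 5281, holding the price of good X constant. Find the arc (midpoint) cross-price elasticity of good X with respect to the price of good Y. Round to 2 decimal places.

ΔQ_X = 5281 − 4549 = 732; ΔP_Y = 51 − 55.67 = -4.67.
Midpoints: Q̄_X = 4915.0, P̄_Y = 53.34.
ε = (ΔQ_X/Q̄_X)/(ΔP_Y/P̄_Y) = (732/4915.0)/(-4.67/53.34) ≈ -1.70.

-1.70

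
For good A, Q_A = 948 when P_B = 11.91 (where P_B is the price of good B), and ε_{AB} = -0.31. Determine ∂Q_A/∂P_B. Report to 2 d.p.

ε = (∂Q_A/∂P_B)·(P_B/Q_A) ⇒ ∂Q_A/∂P_B = ε·Q_A/P_B = -0.31 × 948/11.91 ≈ -24.68.

-24.68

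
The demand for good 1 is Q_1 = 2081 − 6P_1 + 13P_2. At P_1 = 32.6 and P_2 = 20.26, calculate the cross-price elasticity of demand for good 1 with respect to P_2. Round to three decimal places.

At P_1 = 32.6 and P_2 = 20.26: Q_1 = 2148.78.
∂Q_1/∂P_2 = 13.
ε = (∂Q_1/∂P_2)(P_2/Q_1) = 13 × (20.26/2148.78) ≈ 0.123.

0.123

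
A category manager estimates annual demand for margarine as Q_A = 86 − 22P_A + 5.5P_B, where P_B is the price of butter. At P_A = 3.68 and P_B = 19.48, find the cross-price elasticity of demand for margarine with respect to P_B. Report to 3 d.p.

0.955

At P_A = 3.68 and P_B = 19.48: Q_A = 112.18.
∂Q_A/∂P_B = 5.5.
ε = (∂Q_A/∂P_B)(P_B/Q_A) = 5.5 × (19.48/112.18) ≈ 0.955.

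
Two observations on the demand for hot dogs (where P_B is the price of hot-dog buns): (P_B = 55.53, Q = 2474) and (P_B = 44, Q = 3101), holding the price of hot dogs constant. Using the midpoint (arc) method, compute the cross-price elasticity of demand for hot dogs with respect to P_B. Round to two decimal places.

ΔQ_A = 3101 − 2474 = 627; ΔP_B = 44 − 55.53 = -11.53.
Midpoints: Q̄_A = 2787.5, P̄_B = 49.77.
ε = (ΔQ_A/Q̄_A)/(ΔP_B/P̄_B) = (627/2787.5)/(-11.53/49.77) ≈ -0.97.

-0.97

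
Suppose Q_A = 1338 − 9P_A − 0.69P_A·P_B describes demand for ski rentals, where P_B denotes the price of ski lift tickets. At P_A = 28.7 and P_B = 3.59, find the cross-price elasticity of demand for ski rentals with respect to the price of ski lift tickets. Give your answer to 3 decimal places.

At P_A = 28.7 and P_B = 3.59: Q_A = 1008.607.
∂Q_A/∂P_B = -0.69P_A = -0.69(28.7) = -19.8030.
ε = (∂Q_A/∂P_B)(P_B/Q_A) = -19.8030 × (3.59/1008.607) ≈ -0.070.

-0.070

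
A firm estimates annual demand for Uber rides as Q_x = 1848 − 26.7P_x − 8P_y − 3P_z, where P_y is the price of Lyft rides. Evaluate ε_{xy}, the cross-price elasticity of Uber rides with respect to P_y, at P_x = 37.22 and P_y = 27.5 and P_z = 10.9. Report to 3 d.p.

At P_x = 37.22 and P_y = 27.5 and P_z = 10.9: Q_x = 601.526.
∂Q_x/∂P_y = -8.
ε = (∂Q_x/∂P_y)(P_y/Q_x) = -8 × (27.5/601.526) ≈ -0.366.
Since ε < 0, Uber rides and Lyft rides are complements.

-0.366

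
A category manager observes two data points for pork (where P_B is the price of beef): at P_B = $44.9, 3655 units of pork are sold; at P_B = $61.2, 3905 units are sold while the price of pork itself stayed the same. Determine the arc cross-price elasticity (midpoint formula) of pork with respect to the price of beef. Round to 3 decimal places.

ΔQ_A = 3905 − 3655 = 250; ΔP_B = 61.2 − 44.9 = 16.3.
Midpoints: Q̄_A = 3780.0, P̄_B = 53.05.
ε = (ΔQ_A/Q̄_A)/(ΔP_B/P̄_B) = (250/3780.0)/(16.3/53.05) ≈ 0.215.

0.215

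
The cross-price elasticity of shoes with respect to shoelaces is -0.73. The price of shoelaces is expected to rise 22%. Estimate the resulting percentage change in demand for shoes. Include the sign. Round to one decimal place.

-16.1%

%ΔQ ≈ ε × %ΔP of shoelaces = -0.73 × (22%) = -16.1%.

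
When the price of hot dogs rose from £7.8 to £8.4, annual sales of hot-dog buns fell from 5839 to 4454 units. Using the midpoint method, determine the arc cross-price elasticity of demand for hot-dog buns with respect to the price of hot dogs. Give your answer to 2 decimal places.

ΔQ_A = 4454 − 5839 = -1385; ΔP_B = 8.4 − 7.8 = 0.6.
Midpoints: Q̄_A = 5146.5, P̄_B = 8.10.
ε = (ΔQ_A/Q̄_A)/(ΔP_B/P̄_B) = (-1385/5146.5)/(0.6/8.10) ≈ -3.63.

-3.63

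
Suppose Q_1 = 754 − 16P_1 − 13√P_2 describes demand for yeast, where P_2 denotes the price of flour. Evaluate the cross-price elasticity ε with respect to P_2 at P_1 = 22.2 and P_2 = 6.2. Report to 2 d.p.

At P_1 = 22.2 and P_2 = 6.2: Q_1 = 366.430.
∂Q_1/∂P_2 = -13/(2√P_2) = -13/(2√6.2) = -2.6105.
ε = (∂Q_1/∂P_2)(P_2/Q_1) = -2.6105 × (6.2/366.430) ≈ -0.04.
ε < 0: complements.

-0.04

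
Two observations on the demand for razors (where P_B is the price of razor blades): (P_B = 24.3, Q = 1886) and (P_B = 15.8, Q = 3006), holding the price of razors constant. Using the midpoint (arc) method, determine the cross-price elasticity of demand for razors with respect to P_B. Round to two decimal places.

ΔQ_A = 3006 − 1886 = 1120; ΔP_B = 15.8 − 24.3 = -8.5.
Midpoints: Q̄_A = 2446.0, P̄_B = 20.05.
ε = (ΔQ_A/Q̄_A)/(ΔP_B/P̄_B) = (1120/2446.0)/(-8.5/20.05) ≈ -1.08.

-1.08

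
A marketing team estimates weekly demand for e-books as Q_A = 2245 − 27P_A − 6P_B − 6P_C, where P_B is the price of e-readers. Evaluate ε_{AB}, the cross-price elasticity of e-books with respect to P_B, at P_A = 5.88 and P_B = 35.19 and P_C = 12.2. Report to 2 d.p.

-0.12

At P_A = 5.88 and P_B = 35.19 and P_C = 12.2: Q_A = 1801.9.
∂Q_A/∂P_B = -6.
ε = (∂Q_A/∂P_B)(P_B/Q_A) = -6 × (35.19/1801.9) ≈ -0.12.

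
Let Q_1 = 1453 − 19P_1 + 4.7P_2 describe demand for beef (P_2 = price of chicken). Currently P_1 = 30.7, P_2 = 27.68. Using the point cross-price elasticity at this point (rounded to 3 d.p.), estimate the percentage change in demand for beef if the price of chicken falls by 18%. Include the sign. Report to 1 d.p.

-2.3%

At P_1 = 30.7, P_2 = 27.68: Q_1 = 999.796.
∂Q_1/∂P_2 = 4.7.
ε = (∂Q_1/∂P_2)(P_2/Q_1) = 4.7000 × 27.68/999.796 ≈ 0.130.
%ΔQ_1 ≈ ε × %ΔP_2 = 0.130 × (-18%) = -2.3%.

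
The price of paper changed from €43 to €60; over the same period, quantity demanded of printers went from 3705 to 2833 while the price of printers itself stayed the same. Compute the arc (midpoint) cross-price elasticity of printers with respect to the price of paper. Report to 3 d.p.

ΔQ_A = 2833 − 3705 = -872; ΔP_B = 60 − 43 = 17.
Midpoints: Q̄_A = 3269.0, P̄_B = 51.50.
ε = (ΔQ_A/Q̄_A)/(ΔP_B/P̄_B) = (-872/3269.0)/(17/51.50) ≈ -0.808.

-0.808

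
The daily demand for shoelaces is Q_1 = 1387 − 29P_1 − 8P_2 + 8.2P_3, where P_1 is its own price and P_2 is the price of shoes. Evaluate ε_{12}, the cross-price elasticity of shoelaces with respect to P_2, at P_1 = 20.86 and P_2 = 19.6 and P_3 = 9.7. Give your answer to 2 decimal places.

-0.22

At P_1 = 20.86 and P_2 = 19.6 and P_3 = 9.7: Q_1 = 704.8.
∂Q_1/∂P_2 = -8.
ε = (∂Q_1/∂P_2)(P_2/Q_1) = -8 × (19.6/704.8) ≈ -0.22.
Since ε < 0, shoelaces and shoes are complements.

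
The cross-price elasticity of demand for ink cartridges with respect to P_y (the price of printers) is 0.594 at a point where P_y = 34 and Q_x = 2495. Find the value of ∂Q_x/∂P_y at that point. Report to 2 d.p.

ε = (∂Q_x/∂P_y)·(P_y/Q_x) ⇒ ∂Q_x/∂P_y = ε·Q_x/P_y = 0.594 × 2495/34 ≈ 43.59.

43.59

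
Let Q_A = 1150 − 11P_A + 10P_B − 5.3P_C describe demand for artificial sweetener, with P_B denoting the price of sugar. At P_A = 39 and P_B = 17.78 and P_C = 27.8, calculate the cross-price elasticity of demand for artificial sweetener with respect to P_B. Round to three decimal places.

At P_A = 39 and P_B = 17.78 and P_C = 27.8: Q_A = 751.46.
∂Q_A/∂P_B = 10.
ε = (∂Q_A/∂P_B)(P_B/Q_A) = 10 × (17.78/751.46) ≈ 0.237.

0.237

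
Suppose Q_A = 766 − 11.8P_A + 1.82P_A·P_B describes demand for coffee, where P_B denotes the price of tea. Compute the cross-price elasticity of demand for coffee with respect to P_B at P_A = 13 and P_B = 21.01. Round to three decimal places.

At P_A = 13 and P_B = 21.01: Q_A = 1109.697.
∂Q_A/∂P_B = 1.82P_A = 1.82(13) = 23.6600.
ε = (∂Q_A/∂P_B)(P_B/Q_A) = 23.6600 × (21.01/1109.697) ≈ 0.448.
ε > 0: substitutes.

0.448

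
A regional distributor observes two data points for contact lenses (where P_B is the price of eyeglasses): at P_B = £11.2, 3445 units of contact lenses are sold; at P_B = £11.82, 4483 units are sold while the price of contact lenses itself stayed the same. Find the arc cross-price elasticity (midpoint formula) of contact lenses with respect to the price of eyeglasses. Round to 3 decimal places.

ΔQ_A = 4483 − 3445 = 1038; ΔP_B = 11.82 − 11.2 = 0.62.
Midpoints: Q̄_A = 3964.0, P̄_B = 11.51.
ε = (ΔQ_A/Q̄_A)/(ΔP_B/P̄_B) = (1038/3964.0)/(0.62/11.51) ≈ 4.861.

4.861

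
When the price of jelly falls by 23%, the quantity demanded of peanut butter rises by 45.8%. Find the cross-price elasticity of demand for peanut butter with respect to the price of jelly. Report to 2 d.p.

ε = (%ΔQ of peanut butter) / (%ΔP of jelly) = (45.8%) / (-23%) ≈ -1.99.

-1.99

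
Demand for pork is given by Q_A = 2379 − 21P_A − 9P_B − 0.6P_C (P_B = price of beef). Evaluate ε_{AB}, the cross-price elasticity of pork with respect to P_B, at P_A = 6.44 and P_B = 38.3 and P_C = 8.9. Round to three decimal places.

At P_A = 6.44 and P_B = 38.3 and P_C = 8.9: Q_A = 1893.72.
∂Q_A/∂P_B = -9.
ε = (∂Q_A/∂P_B)(P_B/Q_A) = -9 × (38.3/1893.72) ≈ -0.182.
Since ε < 0, pork and beef are complements.

-0.182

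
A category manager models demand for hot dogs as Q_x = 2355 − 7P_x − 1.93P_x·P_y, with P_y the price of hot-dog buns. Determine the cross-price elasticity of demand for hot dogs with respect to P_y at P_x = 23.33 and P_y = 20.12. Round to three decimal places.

At P_x = 23.33 and P_y = 20.12: Q_x = 1285.749.
∂Q_x/∂P_y = -1.93P_x = -1.93(23.33) = -45.0269.
ε = (∂Q_x/∂P_y)(P_y/Q_x) = -45.0269 × (20.12/1285.749) ≈ -0.705.
ε < 0: complements.

-0.705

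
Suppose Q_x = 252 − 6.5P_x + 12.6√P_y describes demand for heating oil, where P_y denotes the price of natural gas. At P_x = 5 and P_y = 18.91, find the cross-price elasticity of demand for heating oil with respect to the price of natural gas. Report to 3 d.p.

0.100

At P_x = 5 and P_y = 18.91: Q_x = 274.292.
∂Q_x/∂P_y = 12.6/(2√P_y) = 12.6/(2√18.91) = 1.4488.
ε = (∂Q_x/∂P_y)(P_y/Q_x) = 1.4488 × (18.91/274.292) ≈ 0.100.
ε > 0: substitutes.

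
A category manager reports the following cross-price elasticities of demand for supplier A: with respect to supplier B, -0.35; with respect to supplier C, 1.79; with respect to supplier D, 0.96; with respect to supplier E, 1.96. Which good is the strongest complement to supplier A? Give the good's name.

supplier B

Complements have ε < 0. The most negative value is -0.35 (supplier B).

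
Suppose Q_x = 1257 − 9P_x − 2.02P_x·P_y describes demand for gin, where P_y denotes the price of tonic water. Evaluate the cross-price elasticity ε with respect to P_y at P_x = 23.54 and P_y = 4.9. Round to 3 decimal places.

At P_x = 23.54 and P_y = 4.9: Q_x = 812.141.
∂Q_x/∂P_y = -2.02P_x = -2.02(23.54) = -47.5508.
ε = (∂Q_x/∂P_y)(P_y/Q_x) = -47.5508 × (4.9/812.141) ≈ -0.287.

-0.287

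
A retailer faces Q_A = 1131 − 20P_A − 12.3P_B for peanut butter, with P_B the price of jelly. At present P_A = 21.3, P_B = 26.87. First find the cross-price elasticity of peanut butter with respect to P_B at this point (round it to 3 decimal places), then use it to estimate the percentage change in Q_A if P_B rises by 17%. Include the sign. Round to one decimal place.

-15.0%

At P_A = 21.3, P_B = 26.87: Q_A = 374.499.
∂Q_A/∂P_B = -12.3.
ε = (∂Q_A/∂P_B)(P_B/Q_A) = -12.3000 × 26.87/374.499 ≈ -0.883.
%ΔQ_A ≈ ε × %ΔP_B = -0.883 × (17%) = -15.0%.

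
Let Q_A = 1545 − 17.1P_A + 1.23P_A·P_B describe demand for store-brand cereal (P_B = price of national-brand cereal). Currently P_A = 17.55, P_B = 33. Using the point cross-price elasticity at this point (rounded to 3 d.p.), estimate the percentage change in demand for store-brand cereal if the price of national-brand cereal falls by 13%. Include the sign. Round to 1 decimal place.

At P_A = 17.55, P_B = 33: Q_A = 1957.249.
∂Q_A/∂P_B = 1.23P_A = 21.5865.
ε = (∂Q_A/∂P_B)(P_B/Q_A) = 21.5865 × 33/1957.249 ≈ 0.364.
%ΔQ_A ≈ ε × %ΔP_B = 0.364 × (-13%) = -4.7%.

-4.7%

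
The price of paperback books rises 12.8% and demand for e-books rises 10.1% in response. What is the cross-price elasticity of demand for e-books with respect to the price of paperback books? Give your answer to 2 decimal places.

ε = (%ΔQ of e-books) / (%ΔP of paperback books) = (10.1%) / (12.8%) ≈ 0.79.
Positive cross-price elasticity: substitutes.

0.79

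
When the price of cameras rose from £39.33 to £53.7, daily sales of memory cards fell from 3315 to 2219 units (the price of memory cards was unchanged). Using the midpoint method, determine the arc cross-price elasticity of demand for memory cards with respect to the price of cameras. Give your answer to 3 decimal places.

-1.282

ΔQ_A = 2219 − 3315 = -1096; ΔP_B = 53.7 − 39.33 = 14.37.
Midpoints: Q̄_A = 2767.0, P̄_B = 46.52.
ε = (ΔQ_A/Q̄_A)/(ΔP_B/P̄_B) = (-1096/2767.0)/(14.37/46.52) ≈ -1.282.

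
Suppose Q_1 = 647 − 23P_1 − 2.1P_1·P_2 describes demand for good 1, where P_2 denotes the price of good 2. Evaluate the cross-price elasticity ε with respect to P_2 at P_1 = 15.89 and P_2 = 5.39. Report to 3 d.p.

-1.769

At P_1 = 15.89 and P_2 = 5.39: Q_1 = 101.671.
∂Q_1/∂P_2 = -2.1P_1 = -2.1(15.89) = -33.3690.
ε = (∂Q_1/∂P_2)(P_2/Q_1) = -33.3690 × (5.39/101.671) ≈ -1.769.
ε < 0: complements.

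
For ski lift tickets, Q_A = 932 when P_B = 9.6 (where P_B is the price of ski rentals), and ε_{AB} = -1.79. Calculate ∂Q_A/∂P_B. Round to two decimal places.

-173.78

ε = (∂Q_A/∂P_B)·(P_B/Q_A) ⇒ ∂Q_A/∂P_B = ε·Q_A/P_B = -1.79 × 932/9.6 ≈ -173.78.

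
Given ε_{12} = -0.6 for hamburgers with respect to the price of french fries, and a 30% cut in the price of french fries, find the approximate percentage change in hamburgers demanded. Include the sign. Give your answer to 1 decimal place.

%ΔQ ≈ ε × %ΔP of french fries = -0.6 × (-30%) = 18.0%.
Demand for hamburgers rises by about 18.0%.

18.0%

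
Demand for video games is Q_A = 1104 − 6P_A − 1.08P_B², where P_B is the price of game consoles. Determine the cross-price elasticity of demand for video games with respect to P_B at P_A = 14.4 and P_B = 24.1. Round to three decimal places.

At P_A = 14.4 and P_B = 24.1: Q_A = 390.325.
∂Q_A/∂P_B = -2.16P_B = -2.16(24.1) = -52.0560.
ε = (∂Q_A/∂P_B)(P_B/Q_A) = -52.0560 × (24.1/390.325) ≈ -3.214.

-3.214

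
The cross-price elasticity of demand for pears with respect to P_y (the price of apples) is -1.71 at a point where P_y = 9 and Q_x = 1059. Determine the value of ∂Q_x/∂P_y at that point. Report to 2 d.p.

ε = (∂Q_x/∂P_y)·(P_y/Q_x) ⇒ ∂Q_x/∂P_y = ε·Q_x/P_y = -1.71 × 1059/9 ≈ -201.21.

-201.21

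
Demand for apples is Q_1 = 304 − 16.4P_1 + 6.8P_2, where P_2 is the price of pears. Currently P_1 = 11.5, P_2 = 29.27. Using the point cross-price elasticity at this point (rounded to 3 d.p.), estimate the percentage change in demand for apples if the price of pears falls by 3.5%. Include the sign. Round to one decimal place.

At P_1 = 11.5, P_2 = 29.27: Q_1 = 314.436.
∂Q_1/∂P_2 = 6.8.
ε = (∂Q_1/∂P_2)(P_2/Q_1) = 6.8000 × 29.27/314.436 ≈ 0.633.
%ΔQ_1 ≈ ε × %ΔP_2 = 0.633 × (-3.5%) = -2.2%.

-2.2%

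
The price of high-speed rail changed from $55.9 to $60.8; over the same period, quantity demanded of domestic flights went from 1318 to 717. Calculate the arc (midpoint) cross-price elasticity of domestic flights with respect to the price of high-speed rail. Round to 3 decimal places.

-7.034

ΔQ_A = 717 − 1318 = -601; ΔP_B = 60.8 − 55.9 = 4.9.
Midpoints: Q̄_A = 1017.5, P̄_B = 58.35.
ε = (ΔQ_A/Q̄_A)/(ΔP_B/P̄_B) = (-601/1017.5)/(4.9/58.35) ≈ -7.034.
ε < 0: domestic flights and high-speed rail are complements.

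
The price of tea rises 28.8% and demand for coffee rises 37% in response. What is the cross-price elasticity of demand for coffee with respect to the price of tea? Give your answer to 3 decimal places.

ε = (%ΔQ of coffee) / (%ΔP of tea) = (37%) / (28.8%) ≈ 1.285.

1.285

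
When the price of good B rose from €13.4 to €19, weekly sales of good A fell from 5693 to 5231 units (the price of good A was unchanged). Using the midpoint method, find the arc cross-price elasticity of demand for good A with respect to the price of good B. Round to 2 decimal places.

ΔQ_A = 5231 − 5693 = -462; ΔP_B = 19 − 13.4 = 5.6.
Midpoints: Q̄_A = 5462.0, P̄_B = 16.20.
ε = (ΔQ_A/Q̄_A)/(ΔP_B/P̄_B) = (-462/5462.0)/(5.6/16.20) ≈ -0.24.
ε < 0: good A and good B are complements.

-0.24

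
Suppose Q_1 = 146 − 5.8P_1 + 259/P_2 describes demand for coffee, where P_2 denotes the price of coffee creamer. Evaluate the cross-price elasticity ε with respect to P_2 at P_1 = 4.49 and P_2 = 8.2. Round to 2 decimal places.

-0.21

At P_1 = 4.49 and P_2 = 8.2: Q_1 = 151.543.
∂Q_1/∂P_2 = −259/P_2² = -3.8519.
ε = (∂Q_1/∂P_2)(P_2/Q_1) = -3.8519 × (8.2/151.543) ≈ -0.21.
ε < 0: complements.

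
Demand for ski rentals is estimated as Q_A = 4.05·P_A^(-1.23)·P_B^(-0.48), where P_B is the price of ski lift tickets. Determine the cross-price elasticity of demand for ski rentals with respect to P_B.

-0.48

In a log-linear (constant-elasticity) demand function, the coefficient on the exponent of P_B is the cross-price elasticity.
ε = -0.48. Negative, so ski rentals and ski lift tickets are complements.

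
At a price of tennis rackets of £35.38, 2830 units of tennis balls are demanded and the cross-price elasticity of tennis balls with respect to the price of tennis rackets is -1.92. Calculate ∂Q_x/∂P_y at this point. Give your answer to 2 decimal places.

-153.58

ε = (∂Q_x/∂P_y)·(P_y/Q_x) ⇒ ∂Q_x/∂P_y = ε·Q_x/P_y = -1.92 × 2830/35.38 ≈ -153.58.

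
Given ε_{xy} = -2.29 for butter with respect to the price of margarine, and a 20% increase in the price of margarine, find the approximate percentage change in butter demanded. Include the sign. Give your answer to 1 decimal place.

%ΔQ ≈ ε × %ΔP of margarine = -2.29 × (20%) = -45.8%.
Demand for butter falls by about 45.8%.

-45.8%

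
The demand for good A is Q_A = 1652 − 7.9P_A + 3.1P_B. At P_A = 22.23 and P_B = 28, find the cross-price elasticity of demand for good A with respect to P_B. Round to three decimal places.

At P_A = 22.23 and P_B = 28: Q_A = 1563.183.
∂Q_A/∂P_B = 3.1.
ε = (∂Q_A/∂P_B)(P_B/Q_A) = 3.1 × (28/1563.183) ≈ 0.056.

0.056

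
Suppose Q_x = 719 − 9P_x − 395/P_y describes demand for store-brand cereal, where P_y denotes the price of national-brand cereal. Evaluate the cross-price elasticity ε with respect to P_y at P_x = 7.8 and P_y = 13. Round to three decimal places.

At P_x = 7.8 and P_y = 13: Q_x = 618.415.
∂Q_x/∂P_y = 395/P_y² = 2.3373.
ε = (∂Q_x/∂P_y)(P_y/Q_x) = 2.3373 × (13/618.415) ≈ 0.049.
ε > 0: substitutes.

0.049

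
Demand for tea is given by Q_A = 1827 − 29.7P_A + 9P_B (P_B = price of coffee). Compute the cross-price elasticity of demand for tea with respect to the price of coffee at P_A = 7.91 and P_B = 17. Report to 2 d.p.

0.09

At P_A = 7.91 and P_B = 17: Q_A = 1745.073.
∂Q_A/∂P_B = 9.
ε = (∂Q_A/∂P_B)(P_B/Q_A) = 9 × (17/1745.073) ≈ 0.09.
Since ε > 0, tea and coffee are substitutes.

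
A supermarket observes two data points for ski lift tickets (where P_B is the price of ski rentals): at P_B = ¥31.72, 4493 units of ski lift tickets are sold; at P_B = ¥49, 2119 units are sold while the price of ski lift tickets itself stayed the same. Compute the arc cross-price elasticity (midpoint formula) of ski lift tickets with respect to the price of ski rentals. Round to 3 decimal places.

ΔQ_A = 2119 − 4493 = -2374; ΔP_B = 49 − 31.72 = 17.28.
Midpoints: Q̄_A = 3306.0, P̄_B = 40.36.
ε = (ΔQ_A/Q̄_A)/(ΔP_B/P̄_B) = (-2374/3306.0)/(17.28/40.36) ≈ -1.677.

-1.677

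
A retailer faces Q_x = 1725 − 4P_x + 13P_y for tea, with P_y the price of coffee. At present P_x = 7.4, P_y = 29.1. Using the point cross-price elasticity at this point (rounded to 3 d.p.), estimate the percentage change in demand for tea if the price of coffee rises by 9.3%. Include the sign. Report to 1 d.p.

At P_x = 7.4, P_y = 29.1: Q_x = 2073.7.
∂Q_x/∂P_y = 13.
ε = (∂Q_x/∂P_y)(P_y/Q_x) = 13.0000 × 29.1/2073.7 ≈ 0.182.
%ΔQ_x ≈ ε × %ΔP_y = 0.182 × (9.3%) = 1.7%.

1.7%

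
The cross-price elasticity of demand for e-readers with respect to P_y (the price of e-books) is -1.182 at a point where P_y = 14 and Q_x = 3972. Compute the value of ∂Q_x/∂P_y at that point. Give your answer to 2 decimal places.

ε = (∂Q_x/∂P_y)·(P_y/Q_x) ⇒ ∂Q_x/∂P_y = ε·Q_x/P_y = -1.182 × 3972/14 ≈ -335.35.

-335.35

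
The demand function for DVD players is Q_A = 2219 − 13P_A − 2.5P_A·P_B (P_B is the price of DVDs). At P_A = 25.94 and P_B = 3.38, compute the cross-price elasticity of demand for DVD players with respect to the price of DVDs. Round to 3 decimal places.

-0.132

At P_A = 25.94 and P_B = 3.38: Q_A = 1662.587.
∂Q_A/∂P_B = -2.5P_A = -2.5(25.94) = -64.8500.
ε = (∂Q_A/∂P_B)(P_B/Q_A) = -64.8500 × (3.38/1662.587) ≈ -0.132.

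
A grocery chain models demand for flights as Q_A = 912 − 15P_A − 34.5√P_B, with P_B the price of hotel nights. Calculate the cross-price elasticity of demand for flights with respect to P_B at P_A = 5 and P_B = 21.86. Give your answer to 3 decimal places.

-0.119

At P_A = 5 and P_B = 21.86: Q_A = 675.696.
∂Q_A/∂P_B = -34.5/(2√P_B) = -34.5/(2√21.86) = -3.6895.
ε = (∂Q_A/∂P_B)(P_B/Q_A) = -3.6895 × (21.86/675.696) ≈ -0.119.
ε < 0: complements.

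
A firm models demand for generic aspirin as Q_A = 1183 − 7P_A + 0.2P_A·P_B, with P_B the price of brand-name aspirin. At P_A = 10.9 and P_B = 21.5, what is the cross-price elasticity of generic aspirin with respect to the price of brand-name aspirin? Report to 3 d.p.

0.041

At P_A = 10.9 and P_B = 21.5: Q_A = 1153.57.
∂Q_A/∂P_B = 0.2P_A = 0.2(10.9) = 2.1800.
ε = (∂Q_A/∂P_B)(P_B/Q_A) = 2.1800 × (21.5/1153.57) ≈ 0.041.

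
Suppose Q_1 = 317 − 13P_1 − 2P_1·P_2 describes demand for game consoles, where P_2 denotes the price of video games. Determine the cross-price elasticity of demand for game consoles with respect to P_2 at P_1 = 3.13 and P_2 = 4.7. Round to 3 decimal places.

-0.119

At P_1 = 3.13 and P_2 = 4.7: Q_1 = 246.888.
∂Q_1/∂P_2 = -2P_1 = -2(3.13) = -6.2600.
ε = (∂Q_1/∂P_2)(P_2/Q_1) = -6.2600 × (4.7/246.888) ≈ -0.119.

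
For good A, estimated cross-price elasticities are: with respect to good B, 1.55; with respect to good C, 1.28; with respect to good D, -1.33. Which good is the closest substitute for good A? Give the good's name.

good B

Substitutes have ε > 0. Among the positive values, 1.55 (good B) is largest.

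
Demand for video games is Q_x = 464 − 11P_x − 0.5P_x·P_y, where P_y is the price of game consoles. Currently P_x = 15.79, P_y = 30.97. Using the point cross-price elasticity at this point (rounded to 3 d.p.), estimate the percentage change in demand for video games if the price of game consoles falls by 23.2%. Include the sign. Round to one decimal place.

123.8%

At P_x = 15.79, P_y = 30.97: Q_x = 45.802.
∂Q_x/∂P_y = -0.5P_x = -7.8950.
ε = (∂Q_x/∂P_y)(P_y/Q_x) = -7.8950 × 30.97/45.802 ≈ -5.338.
%ΔQ_x ≈ ε × %ΔP_y = -5.338 × (-23.2%) = 123.8%.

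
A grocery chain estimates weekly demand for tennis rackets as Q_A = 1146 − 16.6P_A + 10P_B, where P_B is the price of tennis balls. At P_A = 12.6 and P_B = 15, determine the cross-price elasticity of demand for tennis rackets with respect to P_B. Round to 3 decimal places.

At P_A = 12.6 and P_B = 15: Q_A = 1086.84.
∂Q_A/∂P_B = 10.
ε = (∂Q_A/∂P_B)(P_B/Q_A) = 10 × (15/1086.84) ≈ 0.138.

0.138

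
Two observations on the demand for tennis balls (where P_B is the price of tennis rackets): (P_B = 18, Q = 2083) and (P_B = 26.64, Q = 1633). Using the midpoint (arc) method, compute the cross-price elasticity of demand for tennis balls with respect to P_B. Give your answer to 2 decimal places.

-0.63

ΔQ_A = 1633 − 2083 = -450; ΔP_B = 26.64 − 18 = 8.64.
Midpoints: Q̄_A = 1858.0, P̄_B = 22.32.
ε = (ΔQ_A/Q̄_A)/(ΔP_B/P̄_B) = (-450/1858.0)/(8.64/22.32) ≈ -0.63.
ε < 0: tennis balls and tennis rackets are complements.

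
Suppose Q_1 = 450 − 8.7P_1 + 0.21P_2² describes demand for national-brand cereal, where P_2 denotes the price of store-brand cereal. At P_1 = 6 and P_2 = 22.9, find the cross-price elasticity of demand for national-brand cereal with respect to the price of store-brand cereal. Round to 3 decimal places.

0.434

At P_1 = 6 and P_2 = 22.9: Q_1 = 507.926.
∂Q_1/∂P_2 = 0.42P_2 = 0.42(22.9) = 9.6180.
ε = (∂Q_1/∂P_2)(P_2/Q_1) = 9.6180 × (22.9/507.926) ≈ 0.434.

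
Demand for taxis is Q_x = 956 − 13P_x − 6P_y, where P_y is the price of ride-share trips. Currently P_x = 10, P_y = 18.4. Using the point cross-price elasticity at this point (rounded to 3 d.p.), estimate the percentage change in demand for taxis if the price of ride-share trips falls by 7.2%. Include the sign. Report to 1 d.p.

1.1%

At P_x = 10, P_y = 18.4: Q_x = 715.6.
∂Q_x/∂P_y = -6.
ε = (∂Q_x/∂P_y)(P_y/Q_x) = -6.0000 × 18.4/715.6 ≈ -0.154.
%ΔQ_x ≈ ε × %ΔP_y = -0.154 × (-7.2%) = 1.1%.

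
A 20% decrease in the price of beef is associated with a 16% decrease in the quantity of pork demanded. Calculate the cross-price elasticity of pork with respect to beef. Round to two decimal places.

ε = (%ΔQ of pork) / (%ΔP of beef) = (-16%) / (-20%) ≈ 0.80.

0.80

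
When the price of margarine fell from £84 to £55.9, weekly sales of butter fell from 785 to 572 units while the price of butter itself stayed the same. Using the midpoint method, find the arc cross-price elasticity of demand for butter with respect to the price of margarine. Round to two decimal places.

0.78

ΔQ_A = 572 − 785 = -213; ΔP_B = 55.9 − 84 = -28.1.
Midpoints: Q̄_A = 678.5, P̄_B = 69.95.
ε = (ΔQ_A/Q̄_A)/(ΔP_B/P̄_B) = (-213/678.5)/(-28.1/69.95) ≈ 0.78.
ε > 0: butter and margarine are substitutes.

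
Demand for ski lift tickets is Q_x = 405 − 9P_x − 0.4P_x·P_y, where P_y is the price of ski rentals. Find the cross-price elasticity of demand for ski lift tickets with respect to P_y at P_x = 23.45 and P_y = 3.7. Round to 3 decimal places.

At P_x = 23.45 and P_y = 3.7: Q_x = 159.244.
∂Q_x/∂P_y = -0.4P_x = -0.4(23.45) = -9.3800.
ε = (∂Q_x/∂P_y)(P_y/Q_x) = -9.3800 × (3.7/159.244) ≈ -0.218.
ε < 0: complements.

-0.218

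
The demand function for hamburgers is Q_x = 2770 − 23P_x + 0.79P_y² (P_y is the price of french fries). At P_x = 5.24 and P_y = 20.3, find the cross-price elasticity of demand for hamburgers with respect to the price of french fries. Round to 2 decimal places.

0.22

At P_x = 5.24 and P_y = 20.3: Q_x = 2975.031.
∂Q_x/∂P_y = 1.58P_y = 1.58(20.3) = 32.0740.
ε = (∂Q_x/∂P_y)(P_y/Q_x) = 32.0740 × (20.3/2975.031) ≈ 0.22.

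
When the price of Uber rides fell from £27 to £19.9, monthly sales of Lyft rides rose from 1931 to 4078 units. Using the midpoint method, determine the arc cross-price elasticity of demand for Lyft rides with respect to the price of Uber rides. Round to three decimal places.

ΔQ_A = 4078 − 1931 = 2147; ΔP_B = 19.9 − 27 = -7.1.
Midpoints: Q̄_A = 3004.5, P̄_B = 23.45.
ε = (ΔQ_A/Q̄_A)/(ΔP_B/P̄_B) = (2147/3004.5)/(-7.1/23.45) ≈ -2.360.
ε < 0: Lyft rides and Uber rides are complements.

-2.360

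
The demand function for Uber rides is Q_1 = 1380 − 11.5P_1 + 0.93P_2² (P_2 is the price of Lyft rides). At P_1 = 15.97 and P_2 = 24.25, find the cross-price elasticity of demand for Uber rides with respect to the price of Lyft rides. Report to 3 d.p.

0.627

At P_1 = 15.97 and P_2 = 24.25: Q_1 = 1743.243.
∂Q_1/∂P_2 = 1.86P_2 = 1.86(24.25) = 45.1050.
ε = (∂Q_1/∂P_2)(P_2/Q_1) = 45.1050 × (24.25/1743.243) ≈ 0.627.
ε > 0: substitutes.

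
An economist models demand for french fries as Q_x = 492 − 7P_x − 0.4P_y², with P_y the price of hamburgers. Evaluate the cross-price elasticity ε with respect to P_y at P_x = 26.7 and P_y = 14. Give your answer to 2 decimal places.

-0.69

At P_x = 26.7 and P_y = 14: Q_x = 226.7.
∂Q_x/∂P_y = -0.8P_y = -0.8(14) = -11.2000.
ε = (∂Q_x/∂P_y)(P_y/Q_x) = -11.2000 × (14/226.7) ≈ -0.69.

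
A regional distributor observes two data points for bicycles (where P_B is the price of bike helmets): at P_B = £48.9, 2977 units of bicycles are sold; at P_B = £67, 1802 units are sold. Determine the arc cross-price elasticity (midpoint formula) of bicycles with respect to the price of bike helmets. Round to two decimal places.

-1.57

ΔQ_A = 1802 − 2977 = -1175; ΔP_B = 67 − 48.9 = 18.1.
Midpoints: Q̄_A = 2389.5, P̄_B = 57.95.
ε = (ΔQ_A/Q̄_A)/(ΔP_B/P̄_B) = (-1175/2389.5)/(18.1/57.95) ≈ -1.57.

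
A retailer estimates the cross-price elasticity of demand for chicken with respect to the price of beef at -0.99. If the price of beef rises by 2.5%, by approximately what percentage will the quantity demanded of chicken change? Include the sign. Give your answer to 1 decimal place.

-2.5%

%ΔQ ≈ ε × %ΔP of beef = -0.99 × (2.5%) = -2.5%.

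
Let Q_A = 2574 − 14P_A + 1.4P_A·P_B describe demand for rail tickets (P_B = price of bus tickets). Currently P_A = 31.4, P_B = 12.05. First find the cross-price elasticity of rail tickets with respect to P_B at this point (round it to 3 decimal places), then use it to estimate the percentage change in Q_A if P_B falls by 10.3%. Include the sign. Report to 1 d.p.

At P_A = 31.4, P_B = 12.05: Q_A = 2664.118.
∂Q_A/∂P_B = 1.4P_A = 43.9600.
ε = (∂Q_A/∂P_B)(P_B/Q_A) = 43.9600 × 12.05/2664.118 ≈ 0.199.
%ΔQ_A ≈ ε × %ΔP_B = 0.199 × (-10.3%) = -2.0%.

-2.0%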